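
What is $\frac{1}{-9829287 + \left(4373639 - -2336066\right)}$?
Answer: $- \frac{1}{3119582} \approx -3.2056 \cdot 10^{-7}$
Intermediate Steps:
$\frac{1}{-9829287 + \left(4373639 - -2336066\right)} = \frac{1}{-9829287 + \left(4373639 + 2336066\right)} = \frac{1}{-9829287 + 6709705} = \frac{1}{-3119582} = - \frac{1}{3119582}$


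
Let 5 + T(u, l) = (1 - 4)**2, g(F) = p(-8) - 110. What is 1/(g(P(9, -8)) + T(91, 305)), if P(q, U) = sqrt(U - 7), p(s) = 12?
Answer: -1/94 ≈ -0.010638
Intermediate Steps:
P(q, U) = sqrt(-7 + U)
g(F) = -98 (g(F) = 12 - 110 = -98)
T(u, l) = 4 (T(u, l) = -5 + (1 - 4)**2 = -5 + (-3)**2 = -5 + 9 = 4)
1/(g(P(9, -8)) + T(91, 305)) = 1/(-98 + 4) = 1/(-94) = -1/94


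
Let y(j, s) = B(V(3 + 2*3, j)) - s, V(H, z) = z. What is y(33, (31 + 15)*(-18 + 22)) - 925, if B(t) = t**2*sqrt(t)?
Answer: -1109 + 1089*sqrt(33) ≈ 5146.8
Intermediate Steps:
B(t) = t**(5/2)
y(j, s) = j**(5/2) - s
y(33, (31 + 15)*(-18 + 22)) - 925 = (33**(5/2) - (31 + 15)*(-18 + 22)) - 925 = (1089*sqrt(33) - 46*4) - 925 = (1089*sqrt(33) - 1*184) - 925 = (1089*sqrt(33) - 184) - 925 = (-184 + 1089*sqrt(33)) - 925 = -1109 + 1089*sqrt(33)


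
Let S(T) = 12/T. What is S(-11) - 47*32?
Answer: -16556/11 ≈ -1505.1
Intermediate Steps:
S(-11) - 47*32 = 12/(-11) - 47*32 = 12*(-1/11) - 1504 = -12/11 - 1504 = -16556/11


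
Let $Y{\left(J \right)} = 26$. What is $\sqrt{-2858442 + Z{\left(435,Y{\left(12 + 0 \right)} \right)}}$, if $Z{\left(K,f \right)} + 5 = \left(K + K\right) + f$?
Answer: $i \sqrt{2857551} \approx 1690.4 i$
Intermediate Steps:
$Z{\left(K,f \right)} = -5 + f + 2 K$ ($Z{\left(K,f \right)} = -5 + \left(\left(K + K\right) + f\right) = -5 + \left(2 K + f\right) = -5 + \left(f + 2 K\right) = -5 + f + 2 K$)
$\sqrt{-2858442 + Z{\left(435,Y{\left(12 + 0 \right)} \right)}} = \sqrt{-2858442 + \left(-5 + 26 + 2 \cdot 435\right)} = \sqrt{-2858442 + \left(-5 + 26 + 870\right)} = \sqrt{-2858442 + 891} = \sqrt{-2857551} = i \sqrt{2857551}$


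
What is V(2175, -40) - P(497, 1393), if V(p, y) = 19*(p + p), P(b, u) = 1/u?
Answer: 115131449/1393 ≈ 82650.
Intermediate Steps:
V(p, y) = 38*p (V(p, y) = 19*(2*p) = 38*p)
V(2175, -40) - P(497, 1393) = 38*2175 - 1/1393 = 82650 - 1*1/1393 = 82650 - 1/1393 = 115131449/1393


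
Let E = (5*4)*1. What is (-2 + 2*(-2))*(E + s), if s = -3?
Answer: -102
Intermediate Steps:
E = 20 (E = 20*1 = 20)
(-2 + 2*(-2))*(E + s) = (-2 + 2*(-2))*(20 - 3) = (-2 - 4)*17 = -6*17 = -102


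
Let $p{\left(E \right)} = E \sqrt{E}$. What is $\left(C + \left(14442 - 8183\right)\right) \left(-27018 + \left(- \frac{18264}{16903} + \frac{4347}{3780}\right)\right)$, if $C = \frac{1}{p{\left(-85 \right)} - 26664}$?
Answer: $\frac{9133681591 \left(- 106403 \sqrt{85} + 33377995 i\right)}{67612 \left(- 26664 i + 85 \sqrt{85}\right)} \approx -1.6911 \cdot 10^{8} - 0.027344 i$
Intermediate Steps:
$p{\left(E \right)} = E^{\frac{3}{2}}$
$C = \frac{1}{-26664 - 85 i \sqrt{85}}$ ($C = \frac{1}{\left(-85\right)^{\frac{3}{2}} - 26664} = \frac{1}{- 85 i \sqrt{85} - 26664} = \frac{1}{-26664 - 85 i \sqrt{85}} \approx -3.7471 \cdot 10^{-5} + 1.1013 \cdot 10^{-6} i$)
$\left(C + \left(14442 - 8183\right)\right) \left(-27018 + \left(- \frac{18264}{16903} + \frac{4347}{3780}\right)\right) = \left(\frac{i}{- 26664 i + 85 \sqrt{85}} + \left(14442 - 8183\right)\right) \left(-27018 + \left(- \frac{18264}{16903} + \frac{4347}{3780}\right)\right) = \left(\frac{i}{- 26664 i + 85 \sqrt{85}} + 6259\right) \left(-27018 + \left(\left(-18264\right) \frac{1}{16903} + 4347 \cdot \frac{1}{3780}\right)\right) = \left(6259 + \frac{i}{- 26664 i + 85 \sqrt{85}}\right) \left(-27018 + \left(- \frac{18264}{16903} + \frac{23}{20}\right)\right) = \left(6259 + \frac{i}{- 26664 i + 85 \sqrt{85}}\right) \left(-27018 + \frac{23489}{338060}\right) = \left(6259 + \frac{i}{- 26664 i + 85 \sqrt{85}}\right) \left(- \frac{9133681591}{338060}\right) = - \frac{57167713078069}{338060} - \frac{9133681591 i}{338060 \left(- 26664 i + 85 \sqrt{85}\right)}$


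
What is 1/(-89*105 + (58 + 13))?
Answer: -1/9274 ≈ -0.00010783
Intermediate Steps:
1/(-89*105 + (58 + 13)) = 1/(-9345 + 71) = 1/(-9274) = -1/9274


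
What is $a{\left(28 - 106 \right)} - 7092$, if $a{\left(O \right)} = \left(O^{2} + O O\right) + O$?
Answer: $4998$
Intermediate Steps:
$a{\left(O \right)} = O + 2 O^{2}$ ($a{\left(O \right)} = \left(O^{2} + O^{2}\right) + O = 2 O^{2} + O = O + 2 O^{2}$)
$a{\left(28 - 106 \right)} - 7092 = \left(28 - 106\right) \left(1 + 2 \left(28 - 106\right)\right) - 7092 = - 78 \left(1 + 2 \left(-78\right)\right) - 7092 = - 78 \left(1 - 156\right) - 7092 = \left(-78\right) \left(-155\right) - 7092 = 12090 - 7092 = 4998$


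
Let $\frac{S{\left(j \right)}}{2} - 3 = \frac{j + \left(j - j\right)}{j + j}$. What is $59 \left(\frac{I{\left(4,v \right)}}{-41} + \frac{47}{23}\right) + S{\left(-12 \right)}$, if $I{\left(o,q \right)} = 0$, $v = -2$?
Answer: $\frac{2934}{23} \approx 127.57$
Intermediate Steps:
$S{\left(j \right)} = 7$ ($S{\left(j \right)} = 6 + 2 \frac{j + \left(j - j\right)}{j + j} = 6 + 2 \frac{j + 0}{2 j} = 6 + 2 j \frac{1}{2 j} = 6 + 2 \cdot \frac{1}{2} = 6 + 1 = 7$)
$59 \left(\frac{I{\left(4,v \right)}}{-41} + \frac{47}{23}\right) + S{\left(-12 \right)} = 59 \left(\frac{0}{-41} + \frac{47}{23}\right) + 7 = 59 \left(0 \left(- \frac{1}{41}\right) + 47 \cdot \frac{1}{23}\right) + 7 = 59 \left(0 + \frac{47}{23}\right) + 7 = 59 \cdot \frac{47}{23} + 7 = \frac{2773}{23} + 7 = \frac{2934}{23}$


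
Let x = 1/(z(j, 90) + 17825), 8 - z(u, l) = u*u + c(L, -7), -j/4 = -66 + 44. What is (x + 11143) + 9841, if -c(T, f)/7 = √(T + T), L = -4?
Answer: 2135925970081/101788313 - 14*I*√2/101788313 ≈ 20984.0 - 1.9451e-7*I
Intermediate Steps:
j = 88 (j = -4*(-66 + 44) = -4*(-22) = 88)
c(T, f) = -7*√2*√T (c(T, f) = -7*√(T + T) = -7*√2*√T)
z(u, l) = 8 - u² + 14*I*√2 (z(u, l) = 8 - (u*u - 7*√2*√(-4)) = 8 - (u² - 7*√2*2*I) = 8 - (u² - 14*I*√2) = 8 + (-u² + 14*I*√2) = 8 - u² + 14*I*√2)
x = 1/(10089 + 14*I*√2) (x = 1/((8 - 1*88² + 14*I*√2) + 17825) = 1/((8 - 1*7744 + 14*I*√2) + 17825) = 1/((8 - 7744 + 14*I*√2) + 17825) = 1/((-7736 + 14*I*√2) + 17825) = 1/(10089 + 14*I*√2) ≈ 9.9118e-5 - 1.945e-7*I)
(x + 11143) + 9841 = ((10089/101788313 - 14*I*√2/101788313) + 11143) + 9841 = (1134227181848/101788313 - 14*I*√2/101788313) + 9841 = 2135925970081/101788313 - 14*I*√2/101788313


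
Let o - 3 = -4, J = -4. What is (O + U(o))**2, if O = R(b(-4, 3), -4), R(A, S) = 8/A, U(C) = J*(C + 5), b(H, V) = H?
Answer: 324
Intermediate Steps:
o = -1 (o = 3 - 4 = -1)
U(C) = -20 - 4*C (U(C) = -4*(C + 5) = -4*(5 + C) = -20 - 4*C)
O = -2 (O = 8/(-4) = 8*(-1/4) = -2)
(O + U(o))**2 = (-2 + (-20 - 4*(-1)))**2 = (-2 + (-20 + 4))**2 = (-2 - 16)**2 = (-18)**2 = 324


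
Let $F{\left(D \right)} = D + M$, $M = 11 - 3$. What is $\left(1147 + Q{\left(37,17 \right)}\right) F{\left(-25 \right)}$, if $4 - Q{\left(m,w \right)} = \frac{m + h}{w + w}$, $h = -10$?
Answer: $- \frac{39107}{2} \approx -19554.0$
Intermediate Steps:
$M = 8$
$Q{\left(m,w \right)} = 4 - \frac{-10 + m}{2 w}$ ($Q{\left(m,w \right)} = 4 - \frac{m - 10}{w + w} = 4 - \frac{-10 + m}{2 w}$)
$F{\left(D \right)} = 8 + D$ ($F{\left(D \right)} = D + 8 = 8 + D$)
$\left(1147 + Q{\left(37,17 \right)}\right) F{\left(-25 \right)} = \left(1147 + \frac{10 - 37 + 8 \cdot 17}{2 \cdot 17}\right) \left(8 - 25\right) = \left(1147 + \frac{1}{2} \cdot \frac{1}{17} \left(10 - 37 + 136\right)\right) \left(-17\right) = \left(1147 + \frac{1}{2} \cdot \frac{1}{17} \cdot 109\right) \left(-17\right) = \left(1147 + \frac{109}{34}\right) \left(-17\right) = \frac{39107}{34} \left(-17\right) = - \frac{39107}{2}$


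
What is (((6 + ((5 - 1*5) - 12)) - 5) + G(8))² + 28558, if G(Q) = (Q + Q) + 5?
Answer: 28658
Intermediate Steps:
G(Q) = 5 + 2*Q (G(Q) = 2*Q + 5 = 5 + 2*Q)
(((6 + ((5 - 1*5) - 12)) - 5) + G(8))² + 28558 = (((6 + ((5 - 1*5) - 12)) - 5) + (5 + 2*8))² + 28558 = (((6 + ((5 - 5) - 12)) - 5) + (5 + 16))² + 28558 = (((6 + (0 - 12)) - 5) + 21)² + 28558 = (((6 - 12) - 5) + 21)² + 28558 = ((-6 - 5) + 21)² + 28558 = (-11 + 21)² + 28558 = 10² + 28558 = 100 + 28558 = 28658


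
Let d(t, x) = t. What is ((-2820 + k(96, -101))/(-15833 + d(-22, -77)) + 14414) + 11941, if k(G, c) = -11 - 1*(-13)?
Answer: 417861343/15855 ≈ 26355.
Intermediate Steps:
k(G, c) = 2 (k(G, c) = -11 + 13 = 2)
((-2820 + k(96, -101))/(-15833 + d(-22, -77)) + 14414) + 11941 = ((-2820 + 2)/(-15833 - 22) + 14414) + 11941 = (-2818/(-15855) + 14414) + 11941 = (-2818*(-1/15855) + 14414) + 11941 = (2818/15855 + 14414) + 11941 = 228536788/15855 + 11941 = 417861343/15855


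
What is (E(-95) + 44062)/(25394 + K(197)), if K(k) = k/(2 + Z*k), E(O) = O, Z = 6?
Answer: 52056928/30066693 ≈ 1.7314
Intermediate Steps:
K(k) = k/(2 + 6*k)
(E(-95) + 44062)/(25394 + K(197)) = (-95 + 44062)/(25394 + (½)*197/(1 + 3*197)) = 43967/(25394 + (½)*197/(1 + 591)) = 43967/(25394 + (½)*197/592) = 43967/(25394 + (½)*197*(1/592)) = 43967/(25394 + 197/1184) = 43967/(30066693/1184) = 43967*(1184/30066693) = 52056928/30066693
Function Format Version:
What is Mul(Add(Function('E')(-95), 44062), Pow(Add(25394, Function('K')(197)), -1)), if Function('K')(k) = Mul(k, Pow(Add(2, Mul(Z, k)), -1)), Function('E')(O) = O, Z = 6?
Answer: Rational(52056928, 30066693) ≈ 1.7314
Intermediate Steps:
Function('K')(k) = Mul(k, Pow(Add(2, Mul(6, k)), -1))
Mul(Add(Function('E')(-95), 44062), Pow(Add(25394, Function('K')(197)), -1)) = Mul(Add(-95, 44062), Pow(Add(25394, Mul(Rational(1, 2), 197, Pow(Add(1, Mul(3, 197)), -1))), -1)) = Mul(43967, Pow(Add(25394, Mul(Rational(1, 2), 197, Pow(Add(1, 591), -1))), -1)) = Mul(43967, Pow(Add(25394, Mul(Rational(1, 2), 197, Pow(592, -1))), -1)) = Mul(43967, Pow(Add(25394, Mul(Rational(1, 2), 197, Rational(1, 592))), -1)) = Mul(43967, Pow(Add(25394, Rational(197, 1184)), -1)) = Mul(43967, Pow(Rational(30066693, 1184), -1)) = Mul(43967, Rational(1184, 30066693)) = Rational(52056928, 30066693)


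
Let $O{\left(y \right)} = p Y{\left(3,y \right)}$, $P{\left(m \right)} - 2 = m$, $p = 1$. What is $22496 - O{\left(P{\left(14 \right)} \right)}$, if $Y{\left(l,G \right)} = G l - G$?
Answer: $22464$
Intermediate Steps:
$P{\left(m \right)} = 2 + m$
$Y{\left(l,G \right)} = - G + G l$
$O{\left(y \right)} = 2 y$ ($O{\left(y \right)} = 1 y \left(-1 + 3\right) = 1 y 2 = 1 \cdot 2 y = 2 y$)
$22496 - O{\left(P{\left(14 \right)} \right)} = 22496 - 2 \left(2 + 14\right) = 22496 - 2 \cdot 16 = 22496 - 32 = 22464$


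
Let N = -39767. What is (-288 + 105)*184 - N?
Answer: 6095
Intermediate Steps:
(-288 + 105)*184 - N = (-288 + 105)*184 - 1*(-39767) = -183*184 + 39767 = -33672 + 39767 = 6095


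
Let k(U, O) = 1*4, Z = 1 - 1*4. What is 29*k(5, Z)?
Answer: 116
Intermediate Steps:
Z = -3 (Z = 1 - 4 = -3)
k(U, O) = 4
29*k(5, Z) = 29*4 = 116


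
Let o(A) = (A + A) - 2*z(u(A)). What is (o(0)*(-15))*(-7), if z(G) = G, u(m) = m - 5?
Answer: 1050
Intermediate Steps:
u(m) = -5 + m
o(A) = 10 (o(A) = (A + A) - 2*(-5 + A) = 2*A + (10 - 2*A) = 10)
(o(0)*(-15))*(-7) = (10*(-15))*(-7) = -150*(-7) = 1050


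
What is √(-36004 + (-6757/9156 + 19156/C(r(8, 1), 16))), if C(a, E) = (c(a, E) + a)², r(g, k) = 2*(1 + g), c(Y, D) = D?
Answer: 5*I*√8719049404569/77826 ≈ 189.71*I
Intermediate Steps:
r(g, k) = 2 + 2*g
C(a, E) = (E + a)²
√(-36004 + (-6757/9156 + 19156/C(r(8, 1), 16))) = √(-36004 + (-6757/9156 + 19156/((16 + (2 + 2*8))²))) = √(-36004 + (-6757*1/9156 + 19156/((16 + (2 + 16))²))) = √(-36004 + (-6757/9156 + 19156/((16 + 18)²))) = √(-36004 + (-6757/9156 + 19156/(34²))) = √(-36004 + (-6757/9156 + 19156/1156)) = √(-36004 + (-6757/9156 + 19156*(1/1156))) = √(-36004 + (-6757/9156 + 4789/289)) = √(-36004 + 41895311/2646084) = √(-95227713025/2646084) = 5*I*√8719049404569/77826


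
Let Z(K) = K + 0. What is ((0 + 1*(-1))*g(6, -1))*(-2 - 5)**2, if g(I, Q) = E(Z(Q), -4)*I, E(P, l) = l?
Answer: 1176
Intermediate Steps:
Z(K) = K
g(I, Q) = -4*I
((0 + 1*(-1))*g(6, -1))*(-2 - 5)**2 = ((0 + 1*(-1))*(-4*6))*(-2 - 5)**2 = ((0 - 1)*(-24))*(-7)**2 = -1*(-24)*49 = 24*49 = 1176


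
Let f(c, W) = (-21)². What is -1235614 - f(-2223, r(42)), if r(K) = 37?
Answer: -1236055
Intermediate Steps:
f(c, W) = 441
-1235614 - f(-2223, r(42)) = -1235614 - 1*441 = -1235614 - 441 = -1236055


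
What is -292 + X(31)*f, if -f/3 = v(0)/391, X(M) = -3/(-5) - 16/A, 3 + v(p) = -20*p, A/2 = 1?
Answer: -571193/1955 ≈ -292.17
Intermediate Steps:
A = 2 (A = 2*1 = 2)
v(p) = -3 - 20*p
X(M) = -37/5 (X(M) = -3/(-5) - 16/2 = -3*(-1/5) - 16*1/2 = 3/5 - 8 = -37/5)
f = 9/391 (f = -3*(-3 - 20*0)/391 = -3*(-3 + 0)/391 = -(-9)/391 = -3*(-3/391) = 9/391 ≈ 0.023018)
-292 + X(31)*f = -292 - 37/5*9/391 = -292 - 333/1955 = -571193/1955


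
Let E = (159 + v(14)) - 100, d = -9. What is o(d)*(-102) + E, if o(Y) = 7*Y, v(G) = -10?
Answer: 6475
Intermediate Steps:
E = 49 (E = (159 - 10) - 100 = 149 - 100 = 49)
o(d)*(-102) + E = (7*(-9))*(-102) + 49 = -63*(-102) + 49 = 6426 + 49 = 6475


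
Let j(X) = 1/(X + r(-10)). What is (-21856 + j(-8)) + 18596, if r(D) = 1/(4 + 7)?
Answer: -283631/87 ≈ -3260.1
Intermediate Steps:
r(D) = 1/11
j(X) = 1/(1/11 + X) (j(X) = 1/(X + 1/11) = 1/(1/11 + X))
(-21856 + j(-8)) + 18596 = (-21856 + 11/(1 + 11*(-8))) + 18596 = (-21856 + 11/(1 - 88)) + 18596 = (-21856 + 11/(-87)) + 18596 = (-21856 + 11*(-1/87)) + 18596 = (-21856 - 11/87) + 18596 = -1901483/87 + 18596 = -283631/87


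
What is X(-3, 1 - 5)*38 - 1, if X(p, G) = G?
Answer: -153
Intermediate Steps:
X(-3, 1 - 5)*38 - 1 = (1 - 5)*38 - 1 = -4*38 - 1 = -152 - 1 = -153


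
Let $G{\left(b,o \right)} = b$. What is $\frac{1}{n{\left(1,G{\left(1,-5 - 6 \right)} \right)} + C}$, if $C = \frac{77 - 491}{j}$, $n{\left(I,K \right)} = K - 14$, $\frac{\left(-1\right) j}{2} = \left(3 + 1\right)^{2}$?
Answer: $-16$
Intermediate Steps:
$j = -32$ ($j = - 2 \left(3 + 1\right)^{2} = - 2 \cdot 4^{2} = \left(-2\right) 16 = -32$)
$n{\left(I,K \right)} = -14 + K$ ($n{\left(I,K \right)} = K - 14 = -14 + K$)
$C = \frac{207}{16}$ ($C = \frac{77 - 491}{-32} = \left(-414\right) \left(- \frac{1}{32}\right) = \frac{207}{16} \approx 12.938$)
$\frac{1}{n{\left(1,G{\left(1,-5 - 6 \right)} \right)} + C} = \frac{1}{\left(-14 + 1\right) + \frac{207}{16}} = \frac{1}{-13 + \frac{207}{16}} = \frac{1}{- \frac{1}{16}} = -16$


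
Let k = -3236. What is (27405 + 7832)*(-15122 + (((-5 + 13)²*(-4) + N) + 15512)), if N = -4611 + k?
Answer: -271782981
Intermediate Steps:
N = -7847 (N = -4611 - 3236 = -7847)
(27405 + 7832)*(-15122 + (((-5 + 13)²*(-4) + N) + 15512)) = (27405 + 7832)*(-15122 + (((-5 + 13)²*(-4) - 7847) + 15512)) = 35237*(-15122 + ((8²*(-4) - 7847) + 15512)) = 35237*(-15122 + ((64*(-4) - 7847) + 15512)) = 35237*(-15122 + ((-256 - 7847) + 15512)) = 35237*(-15122 + (-8103 + 15512)) = 35237*(-15122 + 7409) = 35237*(-7713) = -271782981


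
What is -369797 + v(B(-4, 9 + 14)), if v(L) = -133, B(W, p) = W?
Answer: -369930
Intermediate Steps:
-369797 + v(B(-4, 9 + 14)) = -369797 - 133 = -369930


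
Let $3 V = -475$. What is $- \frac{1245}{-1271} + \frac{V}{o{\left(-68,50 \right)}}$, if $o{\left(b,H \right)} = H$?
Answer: $- \frac{16679}{7626} \approx -2.1871$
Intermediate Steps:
$V = - \frac{475}{3}$ ($V = \frac{1}{3} \left(-475\right) = - \frac{475}{3} \approx -158.33$)
$- \frac{1245}{-1271} + \frac{V}{o{\left(-68,50 \right)}} = - \frac{1245}{-1271} - \frac{475}{3 \cdot 50} = \left(-1245\right) \left(- \frac{1}{1271}\right) - \frac{19}{6} = \frac{1245}{1271} - \frac{19}{6} = - \frac{16679}{7626}$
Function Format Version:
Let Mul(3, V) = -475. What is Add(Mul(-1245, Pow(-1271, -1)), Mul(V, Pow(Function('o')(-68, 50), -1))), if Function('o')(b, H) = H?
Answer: Rational(-16679, 7626) ≈ -2.1871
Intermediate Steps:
V = Rational(-475, 3) (V = Mul(Rational(1, 3), -475) = Rational(-475, 3) ≈ -158.33)
Add(Mul(-1245, Pow(-1271, -1)), Mul(V, Pow(Function('o')(-68, 50), -1))) = Add(Mul(-1245, Pow(-1271, -1)), Mul(Rational(-475, 3), Pow(50, -1))) = Add(Mul(-1245, Rational(-1, 1271)), Mul(Rational(-475, 3), Rational(1, 50))) = Add(Rational(1245, 1271), Rational(-19, 6)) = Rational(-16679, 7626)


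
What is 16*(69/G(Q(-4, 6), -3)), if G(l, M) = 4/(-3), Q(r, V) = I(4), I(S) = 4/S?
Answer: -828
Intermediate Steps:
Q(r, V) = 1 (Q(r, V) = 4/4 = 4*(¼) = 1)
G(l, M) = -4/3 (G(l, M) = 4*(-⅓) = -4/3)
16*(69/G(Q(-4, 6), -3)) = 16*(69/(-4/3)) = 16*(69*(-¾)) = 16*(-207/4) = -828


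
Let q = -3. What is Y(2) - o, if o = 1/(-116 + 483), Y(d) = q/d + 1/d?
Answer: -368/367 ≈ -1.0027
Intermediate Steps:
Y(d) = -2/d (Y(d) = -3/d + 1/d = -2/d)
o = 1/367 ≈ 0.0027248
Y(2) - o = -2/2 - 1*1/367 = -2*½ - 1/367 = -1 - 1/367 = -368/367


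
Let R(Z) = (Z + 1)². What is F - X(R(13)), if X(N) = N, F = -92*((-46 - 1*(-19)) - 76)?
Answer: 9280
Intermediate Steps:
F = 9476 (F = -92*((-46 + 19) - 76) = -92*(-27 - 76) = -92*(-103) = 9476)
R(Z) = (1 + Z)²
F - X(R(13)) = 9476 - (1 + 13)² = 9476 - 1*14² = 9476 - 1*196 = 9476 - 196 = 9280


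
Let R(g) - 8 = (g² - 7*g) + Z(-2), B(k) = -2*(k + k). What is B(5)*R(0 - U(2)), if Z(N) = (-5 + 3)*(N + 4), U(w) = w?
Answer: -440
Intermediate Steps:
Z(N) = -8 - 2*N (Z(N) = -2*(4 + N) = -8 - 2*N)
B(k) = -4*k
R(g) = 4 + g² - 7*g (R(g) = 8 + ((g² - 7*g) + (-8 - 2*(-2))) = 8 + ((g² - 7*g) + (-8 + 4)) = 8 + ((g² - 7*g) - 4) = 8 + (-4 + g² - 7*g) = 4 + g² - 7*g)
B(5)*R(0 - U(2)) = (-4*5)*(4 + (0 - 1*2)² - 7*(0 - 1*2)) = -20*(4 + (0 - 2)² - 7*(0 - 2)) = -20*(4 + (-2)² - 7*(-2)) = -20*(4 + 4 + 14) = -20*22 = -440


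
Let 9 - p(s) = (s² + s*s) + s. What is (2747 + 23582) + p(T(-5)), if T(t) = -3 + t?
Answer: 26218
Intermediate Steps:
p(s) = 9 - s - 2*s² (p(s) = 9 - ((s² + s*s) + s) = 9 - ((s² + s²) + s) = 9 - (2*s² + s) = 9 - (s + 2*s²) = 9 + (-s - 2*s²) = 9 - s - 2*s²)
(2747 + 23582) + p(T(-5)) = (2747 + 23582) + (9 - (-3 - 5) - 2*(-3 - 5)²) = 26329 + (9 - 1*(-8) - 2*(-8)²) = 26329 + (9 + 8 - 2*64) = 26329 + (9 + 8 - 128) = 26329 - 111 = 26218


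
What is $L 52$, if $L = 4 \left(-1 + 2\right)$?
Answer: $208$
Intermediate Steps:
$L = 4$ ($L = 4 \cdot 1 = 4$)
$L 52 = 4 \cdot 52 = 208$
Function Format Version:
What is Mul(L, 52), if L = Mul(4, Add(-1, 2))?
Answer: 208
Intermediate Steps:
L = 4 (L = Mul(4, 1) = 4)
Mul(L, 52) = Mul(4, 52) = 208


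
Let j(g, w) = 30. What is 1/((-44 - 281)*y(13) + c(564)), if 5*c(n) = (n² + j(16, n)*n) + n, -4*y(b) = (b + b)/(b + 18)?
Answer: 62/4165417 ≈ 1.4884e-5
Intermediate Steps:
y(b) = -b/(2*(18 + b)) (y(b) = -(b + b)/(4*(b + 18)) = -2*b/(4*(18 + b)) = -b/(2*(18 + b)))
c(n) = n²/5 + 31*n/5 (c(n) = ((n² + 30*n) + n)/5 = (n² + 31*n)/5 = n²/5 + 31*n/5)
1/((-44 - 281)*y(13) + c(564)) = 1/((-44 - 281)*(-1*13/(36 + 2*13)) + (⅕)*564*(31 + 564)) = 1/(-(-325)*13/(36 + 26) + (⅕)*564*595) = 1/(-(-325)*13/62 + 67116) = 1/(-325*(-13/62) + 67116) = 1/(4225/62 + 67116) = 1/(4165417/62) = 62/4165417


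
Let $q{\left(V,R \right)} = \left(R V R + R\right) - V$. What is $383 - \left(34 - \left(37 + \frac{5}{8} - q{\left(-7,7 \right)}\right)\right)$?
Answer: $\frac{5725}{8} \approx 715.63$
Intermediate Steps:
$q{\left(V,R \right)} = R - V + V R^{2}$ ($q{\left(V,R \right)} = \left(V R^{2} + R\right) - V = \left(R + V R^{2}\right) - V = R - V + V R^{2}$)
$383 - \left(34 - \left(37 + \frac{5}{8} - q{\left(-7,7 \right)}\right)\right) = 383 - \left(34 - \left(366 + \frac{50}{80}\right)\right) = 383 - \left(34 + \left(\left(\left(7 + 7 - 343\right) - 37\right) - \frac{5}{8}\right)\right) = 383 - \left(34 - \frac{2933}{8}\right) = 383 - - \frac{2661}{8} = 383 + \frac{2661}{8} = \frac{5725}{8}$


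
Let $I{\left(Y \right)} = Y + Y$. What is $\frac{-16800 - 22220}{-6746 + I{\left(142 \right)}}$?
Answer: $\frac{19510}{3231} \approx 6.0384$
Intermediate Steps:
$I{\left(Y \right)} = 2 Y$
$\frac{-16800 - 22220}{-6746 + I{\left(142 \right)}} = \frac{-16800 - 22220}{-6746 + 2 \cdot 142} = - \frac{39020}{-6746 + 284} = - \frac{39020}{-6462} = \left(-39020\right) \left(- \frac{1}{6462}\right) = \frac{19510}{3231}$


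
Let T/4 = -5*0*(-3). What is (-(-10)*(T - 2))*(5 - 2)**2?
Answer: -180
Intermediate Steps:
T = 0 (T = 4*(-5*0*(-3)) = 4*(0*(-3)) = 4*0 = 0)
(-(-10)*(T - 2))*(5 - 2)**2 = (-(-10)*(0 - 2))*(5 - 2)**2 = -(-10)*(-2)*3**2 = -2*10*9 = -20*9 = -180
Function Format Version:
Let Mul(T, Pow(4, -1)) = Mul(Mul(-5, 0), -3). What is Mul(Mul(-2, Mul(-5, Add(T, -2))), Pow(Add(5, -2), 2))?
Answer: -180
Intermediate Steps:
T = 0 (T = Mul(4, Mul(Mul(-5, 0), -3)) = Mul(4, Mul(0, -3)) = Mul(4, 0) = 0)
Mul(Mul(-2, Mul(-5, Add(T, -2))), Pow(Add(5, -2), 2)) = Mul(Mul(-2, Mul(-5, Add(0, -2))), Pow(Add(5, -2), 2)) = Mul(Mul(-2, Mul(-5, -2)), Pow(3, 2)) = Mul(Mul(-2, 10), 9) = Mul(-20, 9) = -180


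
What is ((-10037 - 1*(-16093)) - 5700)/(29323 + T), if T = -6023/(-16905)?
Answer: 3009090/247855669 ≈ 0.012140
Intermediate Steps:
T = 6023/16905 (T = -6023*(-1/16905) = 6023/16905 ≈ 0.35629)
((-10037 - 1*(-16093)) - 5700)/(29323 + T) = ((-10037 - 1*(-16093)) - 5700)/(29323 + 6023/16905) = ((-10037 + 16093) - 5700)/(495711338/16905) = (6056 - 5700)*(16905/495711338) = 356*(16905/495711338) = 3009090/247855669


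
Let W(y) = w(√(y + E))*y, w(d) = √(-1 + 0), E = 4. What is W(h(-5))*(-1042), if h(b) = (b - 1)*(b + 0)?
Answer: -31260*I ≈ -31260.0*I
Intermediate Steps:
h(b) = b*(-1 + b) (h(b) = (-1 + b)*b = b*(-1 + b))
w(d) = I (w(d) = √(-1) = I)
W(y) = I*y
W(h(-5))*(-1042) = (I*(-5*(-1 - 5)))*(-1042) = (I*(-5*(-6)))*(-1042) = (I*30)*(-1042) = (30*I)*(-1042) = -31260*I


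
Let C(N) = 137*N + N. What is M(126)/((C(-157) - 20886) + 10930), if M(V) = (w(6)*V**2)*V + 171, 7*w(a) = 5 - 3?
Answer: -571707/31622 ≈ -18.079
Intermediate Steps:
w(a) = 2/7 (w(a) = (5 - 3)/7 = (1/7)*2 = 2/7)
C(N) = 138*N
M(V) = 171 + 2*V**3/7 (M(V) = (2*V**2/7)*V + 171 = 2*V**3/7 + 171 = 171 + 2*V**3/7)
M(126)/((C(-157) - 20886) + 10930) = (171 + (2/7)*126**3)/((138*(-157) - 20886) + 10930) = (171 + (2/7)*2000376)/((-21666 - 20886) + 10930) = (171 + 571536)/(-42552 + 10930) = 571707/(-31622) = 571707*(-1/31622) = -571707/31622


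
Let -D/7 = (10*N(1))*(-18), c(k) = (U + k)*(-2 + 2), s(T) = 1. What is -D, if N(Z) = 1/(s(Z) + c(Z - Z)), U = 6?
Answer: -1260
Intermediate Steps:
c(k) = 0 (c(k) = (6 + k)*(-2 + 2) = (6 + k)*0 = 0)
N(Z) = 1 (N(Z) = 1/(1 + 0) = 1/1 = 1)
D = 1260 (D = -7*10*1*(-18) = -70*(-18) = -7*(-180) = 1260)
-D = -1*1260 = -1260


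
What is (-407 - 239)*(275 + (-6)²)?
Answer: -200906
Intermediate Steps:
(-407 - 239)*(275 + (-6)²) = -646*(275 + 36) = -646*311 = -200906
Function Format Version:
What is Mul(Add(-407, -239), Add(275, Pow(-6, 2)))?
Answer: -200906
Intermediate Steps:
Mul(Add(-407, -239), Add(275, Pow(-6, 2))) = Mul(-646, Add(275, 36)) = Mul(-646, 311) = -200906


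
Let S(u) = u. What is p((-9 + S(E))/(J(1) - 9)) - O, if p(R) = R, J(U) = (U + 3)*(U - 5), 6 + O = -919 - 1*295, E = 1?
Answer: 30508/25 ≈ 1220.3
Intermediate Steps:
O = -1220 (O = -6 + (-919 - 1*295) = -6 + (-919 - 295) = -6 - 1214 = -1220)
J(U) = (-5 + U)*(3 + U) (J(U) = (3 + U)*(-5 + U) = (-5 + U)*(3 + U))
p((-9 + S(E))/(J(1) - 9)) - O = (-9 + 1)/((-15 + 1**2 - 2*1) - 9) - 1*(-1220) = -8/((-15 + 1 - 2) - 9) + 1220 = -8/(-16 - 9) + 1220 = -8/(-25) + 1220 = -8*(-1/25) + 1220 = 8/25 + 1220 = 30508/25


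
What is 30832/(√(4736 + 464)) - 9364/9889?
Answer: -9364/9889 + 7708*√13/65 ≈ 426.62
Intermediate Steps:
30832/(√(4736 + 464)) - 9364/9889 = 30832/(√5200) - 9364*1/9889 = 30832/((20*√13)) - 9364/9889 = 30832*(√13/260) - 9364/9889 = 7708*√13/65 - 9364/9889 = -9364/9889 + 7708*√13/65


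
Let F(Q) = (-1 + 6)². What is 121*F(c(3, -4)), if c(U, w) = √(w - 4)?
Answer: 3025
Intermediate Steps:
c(U, w) = √(-4 + w)
F(Q) = 25 (F(Q) = 5² = 25)
121*F(c(3, -4)) = 121*25 = 3025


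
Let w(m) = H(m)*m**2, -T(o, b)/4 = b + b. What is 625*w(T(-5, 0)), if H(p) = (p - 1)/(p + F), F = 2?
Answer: 0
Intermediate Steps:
T(o, b) = -8*b (T(o, b) = -4*(b + b) = -8*b)
H(p) = (-1 + p)/(2 + p) (H(p) = (p - 1)/(p + 2) = (-1 + p)/(2 + p))
w(m) = m**2*(-1 + m)/(2 + m) (w(m) = ((-1 + m)/(2 + m))*m**2 = m**2*(-1 + m)/(2 + m))
625*w(T(-5, 0)) = 625*((-8*0)**2*(-1 - 8*0)/(2 - 8*0)) = 625*(0**2*(-1 + 0)/(2 + 0)) = 625*(0*(-1)/2) = 625*(0*(1/2)*(-1)) = 625*0 = 0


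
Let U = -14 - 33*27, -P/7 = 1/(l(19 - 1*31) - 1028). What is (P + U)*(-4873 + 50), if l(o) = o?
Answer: 349182603/80 ≈ 4.3648e+6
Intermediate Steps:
P = 7/1040 (P = -7/((19 - 1*31) - 1028) = -7/((19 - 31) - 1028) = -7/(-12 - 1028) = -7/(-1040) = -7*(-1/1040) = 7/1040 ≈ 0.0067308)
U = -905 (U = -14 - 891 = -905)
(P + U)*(-4873 + 50) = (7/1040 - 905)*(-4873 + 50) = -941193/1040*(-4823) = 349182603/80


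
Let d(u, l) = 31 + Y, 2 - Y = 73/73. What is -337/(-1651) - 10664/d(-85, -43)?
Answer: -2199435/6604 ≈ -333.05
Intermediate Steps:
Y = 1 (Y = 2 - 73/73 = 2 - 1*1 = 2 - 1 = 1)
d(u, l) = 32 (d(u, l) = 31 + 1 = 32)
-337/(-1651) - 10664/d(-85, -43) = -337/(-1651) - 10664/32 = -337*(-1/1651) - 10664*1/32 = 337/1651 - 1333/4 = -2199435/6604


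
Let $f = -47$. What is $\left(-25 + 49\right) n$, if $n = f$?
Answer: $-1128$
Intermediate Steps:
$n = -47$
$\left(-25 + 49\right) n = \left(-25 + 49\right) \left(-47\right) = 24 \left(-47\right) = -1128$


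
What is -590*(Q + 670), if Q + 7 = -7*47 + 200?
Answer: -315060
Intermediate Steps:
Q = -136 (Q = -7 + (-7*47 + 200) = -7 + (-329 + 200) = -7 - 129 = -136)
-590*(Q + 670) = -590*(-136 + 670) = -590*534 = -315060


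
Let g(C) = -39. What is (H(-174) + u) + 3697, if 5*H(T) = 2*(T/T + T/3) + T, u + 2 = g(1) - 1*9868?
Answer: -31348/5 ≈ -6269.6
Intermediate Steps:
u = -9909 (u = -2 + (-39 - 1*9868) = -2 + (-39 - 9868) = -2 - 9907 = -9909)
H(T) = ⅖ + T/3 (H(T) = (2*(T/T + T/3) + T)/5 = (2*(1 + T*(⅓)) + T)/5 = (2*(1 + T/3) + T)/5 = ((2 + 2*T/3) + T)/5 = (2 + 5*T/3)/5 = ⅖ + T/3)
(H(-174) + u) + 3697 = ((⅖ + (⅓)*(-174)) - 9909) + 3697 = ((⅖ - 58) - 9909) + 3697 = (-288/5 - 9909) + 3697 = -49833/5 + 3697 = -31348/5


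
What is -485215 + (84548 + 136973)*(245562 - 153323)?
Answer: 20432390304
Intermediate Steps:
-485215 + (84548 + 136973)*(245562 - 153323) = -485215 + 221521*92239 = -485215 + 20432875519 = 20432390304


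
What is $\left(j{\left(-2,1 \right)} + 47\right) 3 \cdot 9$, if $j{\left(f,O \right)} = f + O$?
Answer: $1242$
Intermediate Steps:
$j{\left(f,O \right)} = O + f$
$\left(j{\left(-2,1 \right)} + 47\right) 3 \cdot 9 = \left(\left(1 - 2\right) + 47\right) 3 \cdot 9 = \left(-1 + 47\right) 27 = 46 \cdot 27 = 1242$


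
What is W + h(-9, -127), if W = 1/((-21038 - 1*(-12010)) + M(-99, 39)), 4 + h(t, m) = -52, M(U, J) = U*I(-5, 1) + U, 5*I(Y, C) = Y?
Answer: -505569/9028 ≈ -56.000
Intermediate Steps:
I(Y, C) = Y/5
M(U, J) = 0 (M(U, J) = U*((⅕)*(-5)) + U = U*(-1) + U = -U + U = 0)
h(t, m) = -56 (h(t, m) = -4 - 52 = -56)
W = -1/9028 (W = 1/((-21038 - 1*(-12010)) + 0) = 1/((-21038 + 12010) + 0) = 1/(-9028 + 0) = 1/(-9028) = -1/9028 ≈ -0.00011077)
W + h(-9, -127) = -1/9028 - 56 = -505569/9028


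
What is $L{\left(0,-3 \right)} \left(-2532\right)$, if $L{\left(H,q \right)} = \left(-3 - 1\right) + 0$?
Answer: $10128$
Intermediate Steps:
$L{\left(H,q \right)} = -4$ ($L{\left(H,q \right)} = -4 + 0 = -4$)
$L{\left(0,-3 \right)} \left(-2532\right) = \left(-4\right) \left(-2532\right) = 10128$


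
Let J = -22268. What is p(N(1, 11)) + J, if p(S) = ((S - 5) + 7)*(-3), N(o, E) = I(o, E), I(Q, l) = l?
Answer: -22307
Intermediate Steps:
N(o, E) = E
p(S) = -6 - 3*S (p(S) = ((-5 + S) + 7)*(-3) = (2 + S)*(-3) = -6 - 3*S)
p(N(1, 11)) + J = (-6 - 3*11) - 22268 = (-6 - 33) - 22268 = -39 - 22268 = -22307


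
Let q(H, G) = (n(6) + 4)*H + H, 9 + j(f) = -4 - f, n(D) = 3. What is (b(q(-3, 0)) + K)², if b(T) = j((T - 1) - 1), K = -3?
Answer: 100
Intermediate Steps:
j(f) = -13 - f (j(f) = -9 + (-4 - f) = -13 - f)
q(H, G) = 8*H (q(H, G) = (3 + 4)*H + H = 7*H + H = 8*H)
b(T) = -11 - T (b(T) = -13 - ((T - 1) - 1) = -13 - ((-1 + T) - 1) = -13 - (-2 + T) = -13 + (2 - T) = -11 - T)
(b(q(-3, 0)) + K)² = ((-11 - 8*(-3)) - 3)² = ((-11 - 1*(-24)) - 3)² = ((-11 + 24) - 3)² = (13 - 3)² = 10² = 100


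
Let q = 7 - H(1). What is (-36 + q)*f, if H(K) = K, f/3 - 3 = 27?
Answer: -2700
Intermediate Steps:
f = 90 (f = 9 + 3*27 = 9 + 81 = 90)
q = 6 (q = 7 - 1*1 = 7 - 1 = 6)
(-36 + q)*f = (-36 + 6)*90 = -30*90 = -2700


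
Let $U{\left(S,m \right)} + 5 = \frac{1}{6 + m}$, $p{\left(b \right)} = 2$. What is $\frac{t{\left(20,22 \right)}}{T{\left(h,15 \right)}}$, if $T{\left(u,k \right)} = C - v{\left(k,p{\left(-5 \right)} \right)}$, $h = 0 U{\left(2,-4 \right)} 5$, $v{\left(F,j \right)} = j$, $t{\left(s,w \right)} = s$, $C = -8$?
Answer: $-2$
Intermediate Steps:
$U{\left(S,m \right)} = -5 + \frac{1}{6 + m}$
$h = 0$ ($h = 0 \frac{-29 - -20}{6 - 4} \cdot 5 = 0 \frac{-29 + 20}{2} \cdot 5 = 0 \cdot \frac{1}{2} \left(-9\right) 5 = 0 \left(- \frac{9}{2}\right) 5 = 0 \cdot 5 = 0$)
$T{\left(u,k \right)} = -10$ ($T{\left(u,k \right)} = -8 - 2 = -10$)
$\frac{t{\left(20,22 \right)}}{T{\left(h,15 \right)}} = \frac{20}{-10} = 20 \left(- \frac{1}{10}\right) = -2$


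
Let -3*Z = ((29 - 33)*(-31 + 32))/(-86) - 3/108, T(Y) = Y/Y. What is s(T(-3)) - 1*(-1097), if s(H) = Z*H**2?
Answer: 5094439/4644 ≈ 1097.0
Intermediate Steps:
T(Y) = 1
Z = -29/4644 (Z = -(((29 - 33)*(-31 + 32))/(-86) - 3/108)/3 = -(-4*1*(-1/86) - 3*1/108)/3 = -(-4*(-1/86) - 1/36)/3 = -(2/43 - 1/36)/3 = -1/3*29/1548 = -29/4644 ≈ -0.0062446)
s(H) = -29*H**2/4644
s(T(-3)) - 1*(-1097) = -29/4644*1**2 - 1*(-1097) = -29/4644*1 + 1097 = -29/4644 + 1097 = 5094439/4644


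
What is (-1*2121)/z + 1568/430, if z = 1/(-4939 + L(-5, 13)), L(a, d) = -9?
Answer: 2256363004/215 ≈ 1.0495e+7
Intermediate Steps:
z = -1/4948 (z = 1/(-4939 - 9) = 1/(-4948) = -1/4948 ≈ -0.00020210)
(-1*2121)/z + 1568/430 = (-1*2121)/(-1/4948) + 1568/430 = -2121*(-4948) + 1568*(1/430) = 10494708 + 784/215 = 2256363004/215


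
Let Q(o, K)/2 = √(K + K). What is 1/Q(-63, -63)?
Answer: -I*√14/84 ≈ -0.044544*I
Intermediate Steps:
Q(o, K) = 2*√2*√K (Q(o, K) = 2*√(K + K) = 2*√(2*K) = 2*(√2*√K) = 2*√2*√K)
1/Q(-63, -63) = 1/(2*√2*√(-63)) = 1/(2*√2*(3*I*√7)) = 1/(6*I*√14) = -I*√14/84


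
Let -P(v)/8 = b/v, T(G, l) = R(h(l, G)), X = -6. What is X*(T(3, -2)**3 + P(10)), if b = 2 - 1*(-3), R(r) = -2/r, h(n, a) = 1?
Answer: 72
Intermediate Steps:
T(G, l) = -2 (T(G, l) = -2/1 = -2*1 = -2)
b = 5 (b = 2 + 3 = 5)
P(v) = -40/v
X*(T(3, -2)**3 + P(10)) = -6*((-2)**3 - 40/10) = -6*(-8 - 40*1/10) = -6*(-8 - 4) = -6*(-12) = 72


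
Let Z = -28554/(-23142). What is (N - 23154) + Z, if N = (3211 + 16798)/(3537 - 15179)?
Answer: -1039710324311/44903194 ≈ -23155.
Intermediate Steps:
Z = 4759/3857 (Z = -28554*(-1/23142) = 4759/3857 ≈ 1.2339)
N = -20009/11642 (N = 20009/(-11642) = 20009*(-1/11642) = -20009/11642 ≈ -1.7187)
(N - 23154) + Z = (-20009/11642 - 23154) + 4759/3857 = -269578877/11642 + 4759/3857 = -1039710324311/44903194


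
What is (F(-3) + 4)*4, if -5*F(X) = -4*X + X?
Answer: 44/5 ≈ 8.8000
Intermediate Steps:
F(X) = 3*X/5 (F(X) = -(-4*X + X)/5 = -(-3)*X/5 = 3*X/5)
(F(-3) + 4)*4 = ((⅗)*(-3) + 4)*4 = (-9/5 + 4)*4 = (11/5)*4 = 44/5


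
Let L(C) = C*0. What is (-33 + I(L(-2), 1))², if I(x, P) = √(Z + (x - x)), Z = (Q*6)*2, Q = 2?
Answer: 1113 - 132*√6 ≈ 789.67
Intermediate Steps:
Z = 24 (Z = (2*6)*2 = 12*2 = 24)
L(C) = 0
I(x, P) = 2*√6 (I(x, P) = √(24 + (x - x)) = √(24 + 0) = √24 = 2*√6)
(-33 + I(L(-2), 1))² = (-33 + 2*√6)²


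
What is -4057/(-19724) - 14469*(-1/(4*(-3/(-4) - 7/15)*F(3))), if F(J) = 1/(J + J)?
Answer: 25684859009/335308 ≈ 76601.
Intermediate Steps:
F(J) = 1/(2*J)
-4057/(-19724) - 14469*(-1/(4*(-3/(-4) - 7/15)*F(3))) = -4057/(-19724) - 14469*(-3/(2*(-3/(-4) - 7/15))) = -4057*(-1/19724) - 14469*(-3/(2*(-3*(-¼) - 7*1/15))) = 4057/19724 - 14469*(-3/(2*(¾ - 7/15))) = 4057/19724 - 14469/(((17/60)*(⅙))*(-4)) = 4057/19724 - 14469/((17/360)*(-4)) = 4057/19724 - 14469/(-17/90) = 4057/19724 - 14469*(-90/17) = 4057/19724 + 1302210/17 = 25684859009/335308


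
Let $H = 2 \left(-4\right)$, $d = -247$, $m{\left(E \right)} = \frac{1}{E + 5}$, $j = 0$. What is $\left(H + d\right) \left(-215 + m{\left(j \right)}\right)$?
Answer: $54774$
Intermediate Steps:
$m{\left(E \right)} = \frac{1}{5 + E}$
$H = -8$
$\left(H + d\right) \left(-215 + m{\left(j \right)}\right) = \left(-8 - 247\right) \left(-215 + \frac{1}{5 + 0}\right) = - 255 \left(-215 + \frac{1}{5}\right) = \left(-255\right) \left(- \frac{1074}{5}\right) = 54774$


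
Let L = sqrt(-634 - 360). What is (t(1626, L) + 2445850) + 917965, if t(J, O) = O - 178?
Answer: 3363637 + I*sqrt(994) ≈ 3.3636e+6 + 31.528*I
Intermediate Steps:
L = I*sqrt(994) (L = sqrt(-994) = I*sqrt(994) ≈ 31.528*I)
t(J, O) = -178 + O
(t(1626, L) + 2445850) + 917965 = ((-178 + I*sqrt(994)) + 2445850) + 917965 = (2445672 + I*sqrt(994)) + 917965 = 3363637 + I*sqrt(994)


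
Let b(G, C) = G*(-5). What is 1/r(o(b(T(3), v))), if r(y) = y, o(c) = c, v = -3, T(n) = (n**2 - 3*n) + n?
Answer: -1/15 ≈ -0.066667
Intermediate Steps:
T(n) = n**2 - 2*n
b(G, C) = -5*G
1/r(o(b(T(3), v))) = 1/(-15*(-2 + 3)) = 1/(-15) = -1/15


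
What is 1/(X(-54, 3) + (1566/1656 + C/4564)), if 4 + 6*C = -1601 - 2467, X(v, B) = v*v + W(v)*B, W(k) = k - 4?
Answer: 314916/863750645 ≈ 0.00036459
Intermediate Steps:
W(k) = -4 + k
X(v, B) = v² + B*(-4 + v) (X(v, B) = v*v + (-4 + v)*B = v² + B*(-4 + v))
C = -2036/3 (C = -⅔ + (-1601 - 2467)/6 = -⅔ + (⅙)*(-4068) = -⅔ - 678 = -2036/3 ≈ -678.67)
1/(X(-54, 3) + (1566/1656 + C/4564)) = 1/(((-54)² + 3*(-4 - 54)) + (1566/1656 - 2036/3/4564)) = 1/((2916 + 3*(-58)) + (1566*(1/1656) - 2036/3*1/4564)) = 1/((2916 - 174) + (87/92 - 509/3423)) = 1/(2742 + 250973/314916) = 1/(863750645/314916) = 314916/863750645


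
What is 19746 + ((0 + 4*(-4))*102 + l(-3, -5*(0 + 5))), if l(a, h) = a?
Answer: 18111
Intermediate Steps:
19746 + ((0 + 4*(-4))*102 + l(-3, -5*(0 + 5))) = 19746 + ((0 + 4*(-4))*102 - 3) = 19746 + ((0 - 16)*102 - 3) = 19746 + (-16*102 - 3) = 19746 + (-1632 - 3) = 19746 - 1635 = 18111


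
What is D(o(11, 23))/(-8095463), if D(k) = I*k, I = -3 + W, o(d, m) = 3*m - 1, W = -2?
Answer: 340/8095463 ≈ 4.1999e-5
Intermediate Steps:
o(d, m) = -1 + 3*m
I = -5 (I = -3 - 2 = -5)
D(k) = -5*k
D(o(11, 23))/(-8095463) = -5*(-1 + 3*23)/(-8095463) = -5*(-1 + 69)*(-1/8095463) = -5*68*(-1/8095463) = -340*(-1/8095463) = 340/8095463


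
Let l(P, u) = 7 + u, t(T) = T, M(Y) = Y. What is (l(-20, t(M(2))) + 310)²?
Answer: 101761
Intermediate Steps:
(l(-20, t(M(2))) + 310)² = ((7 + 2) + 310)² = (9 + 310)² = 319² = 101761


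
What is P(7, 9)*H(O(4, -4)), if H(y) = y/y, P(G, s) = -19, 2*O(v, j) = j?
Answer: -19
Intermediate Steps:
O(v, j) = j/2
H(y) = 1
P(7, 9)*H(O(4, -4)) = -19*1 = -19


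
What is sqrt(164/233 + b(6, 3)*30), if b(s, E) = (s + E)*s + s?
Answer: 2*sqrt(24439603)/233 ≈ 42.435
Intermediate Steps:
b(s, E) = s + s*(E + s) (b(s, E) = (E + s)*s + s = s*(E + s) + s = s + s*(E + s))
sqrt(164/233 + b(6, 3)*30) = sqrt(164/233 + (6*(1 + 3 + 6))*30) = sqrt(164*(1/233) + (6*10)*30) = sqrt(164/233 + 60*30) = sqrt(164/233 + 1800) = sqrt(419564/233) = 2*sqrt(24439603)/233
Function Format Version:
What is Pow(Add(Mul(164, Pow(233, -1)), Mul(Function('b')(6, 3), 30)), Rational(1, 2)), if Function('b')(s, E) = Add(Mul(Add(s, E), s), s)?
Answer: Mul(Rational(2, 233), Pow(24439603, Rational(1, 2))) ≈ 42.435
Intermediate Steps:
Function('b')(s, E) = Add(s, Mul(s, Add(E, s))) (Function('b')(s, E) = Add(Mul(Add(E, s), s), s) = Add(Mul(s, Add(E, s)), s) = Add(s, Mul(s, Add(E, s))))
Pow(Add(Mul(164, Pow(233, -1)), Mul(Function('b')(6, 3), 30)), Rational(1, 2)) = Pow(Add(Mul(164, Pow(233, -1)), Mul(Mul(6, Add(1, 3, 6)), 30)), Rational(1, 2)) = Pow(Add(Mul(164, Rational(1, 233)), Mul(Mul(6, 10), 30)), Rational(1, 2)) = Pow(Add(Rational(164, 233), Mul(60, 30)), Rational(1, 2)) = Pow(Add(Rational(164, 233), 1800), Rational(1, 2)) = Pow(Rational(419564, 233), Rational(1, 2)) = Mul(Rational(2, 233), Pow(24439603, Rational(1, 2)))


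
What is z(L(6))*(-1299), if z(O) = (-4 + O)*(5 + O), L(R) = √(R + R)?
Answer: 10392 - 2598*√3 ≈ 5892.1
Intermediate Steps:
L(R) = √2*√R (L(R) = √(2*R) = √2*√R)
z(L(6))*(-1299) = (-20 + √2*√6 + (√2*√6)²)*(-1299) = (-20 + 2*√3 + (2*√3)²)*(-1299) = (-20 + 2*√3 + 12)*(-1299) = (-8 + 2*√3)*(-1299) = 10392 - 2598*√3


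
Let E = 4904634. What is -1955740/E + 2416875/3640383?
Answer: 263013591685/991930346379 ≈ 0.26515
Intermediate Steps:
-1955740/E + 2416875/3640383 = -1955740/4904634 + 2416875/3640383 = -1955740*1/4904634 + 2416875*(1/3640383) = -977870/2452317 + 805625/1213461 = 263013591685/991930346379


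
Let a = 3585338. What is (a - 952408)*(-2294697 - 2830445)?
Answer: -13494140126060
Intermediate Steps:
(a - 952408)*(-2294697 - 2830445) = (3585338 - 952408)*(-2294697 - 2830445) = 2632930*(-5125142) = -13494140126060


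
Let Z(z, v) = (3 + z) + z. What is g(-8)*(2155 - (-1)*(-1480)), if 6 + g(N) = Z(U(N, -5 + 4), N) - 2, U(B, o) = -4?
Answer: -8775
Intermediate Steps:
Z(z, v) = 3 + 2*z
g(N) = -13 (g(N) = -6 + ((3 + 2*(-4)) - 2) = -6 + ((3 - 8) - 2) = -6 + (-5 - 2) = -6 - 7 = -13)
g(-8)*(2155 - (-1)*(-1480)) = -13*(2155 - (-1)*(-1480)) = -13*(2155 - 1*1480) = -13*(2155 - 1480) = -13*675 = -8775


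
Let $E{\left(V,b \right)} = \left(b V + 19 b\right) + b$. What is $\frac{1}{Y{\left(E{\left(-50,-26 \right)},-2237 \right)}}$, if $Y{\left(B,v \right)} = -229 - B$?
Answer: $- \frac{1}{1009} \approx -0.00099108$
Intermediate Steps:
$E{\left(V,b \right)} = 20 b + V b$ ($E{\left(V,b \right)} = \left(V b + 19 b\right) + b = \left(19 b + V b\right) + b = 20 b + V b$)
$\frac{1}{Y{\left(E{\left(-50,-26 \right)},-2237 \right)}} = \frac{1}{-229 - - 26 \left(20 - 50\right)} = \frac{1}{-229 - \left(-26\right) \left(-30\right)} = \frac{1}{-229 - 780} = \frac{1}{-1009} = - \frac{1}{1009}$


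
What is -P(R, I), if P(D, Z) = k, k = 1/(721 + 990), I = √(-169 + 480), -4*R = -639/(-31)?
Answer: -1/1711 ≈ -0.00058445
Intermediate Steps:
R = -639/124 (R = -(-639)/(4*(-31)) = -(-639)*(-1)/(4*31) = -¼*639/31 = -639/124 ≈ -5.1532)
I = √311 ≈ 17.635
k = 1/1711 ≈ 0.00058445
P(D, Z) = 1/1711
-P(R, I) = -1*1/1711 = -1/1711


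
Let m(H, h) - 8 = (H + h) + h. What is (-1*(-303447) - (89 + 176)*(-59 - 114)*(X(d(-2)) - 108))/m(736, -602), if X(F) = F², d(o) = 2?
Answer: 4464433/460 ≈ 9705.3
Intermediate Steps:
m(H, h) = 8 + H + 2*h (m(H, h) = 8 + ((H + h) + h) = 8 + (H + 2*h) = 8 + H + 2*h)
(-1*(-303447) - (89 + 176)*(-59 - 114)*(X(d(-2)) - 108))/m(736, -602) = (-1*(-303447) - (89 + 176)*(-59 - 114)*(2² - 108))/(8 + 736 + 2*(-602)) = (303447 - 265*(-173)*(4 - 108))/(8 + 736 - 1204) = (303447 - (-45845)*(-104))/(-460) = (303447 - 1*4767880)*(-1/460) = (303447 - 4767880)*(-1/460) = -4464433*(-1/460) = 4464433/460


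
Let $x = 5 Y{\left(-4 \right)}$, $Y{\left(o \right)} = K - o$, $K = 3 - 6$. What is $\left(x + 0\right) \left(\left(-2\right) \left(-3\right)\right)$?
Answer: $30$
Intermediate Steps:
$K = -3$ ($K = 3 - 6 = -3$)
$Y{\left(o \right)} = -3 - o$
$x = 5$ ($x = 5 \left(-3 - -4\right) = 5 \left(-3 + 4\right) = 5 \cdot 1 = 5$)
$\left(x + 0\right) \left(\left(-2\right) \left(-3\right)\right) = \left(5 + 0\right) \left(\left(-2\right) \left(-3\right)\right) = 5 \cdot 6 = 30$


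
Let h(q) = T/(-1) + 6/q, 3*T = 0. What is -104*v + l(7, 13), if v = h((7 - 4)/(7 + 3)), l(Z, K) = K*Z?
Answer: -1989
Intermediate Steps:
T = 0 (T = (⅓)*0 = 0)
h(q) = 6/q (h(q) = 0/(-1) + 6/q = 0*(-1) + 6/q = 0 + 6/q = 6/q)
v = 20 (v = 6/(((7 - 4)/(7 + 3))) = 6/((3/10)) = 6/((3*(⅒))) = 6/(3/10) = 6*(10/3) = 20)
-104*v + l(7, 13) = -104*20 + 13*7 = -2080 + 91 = -1989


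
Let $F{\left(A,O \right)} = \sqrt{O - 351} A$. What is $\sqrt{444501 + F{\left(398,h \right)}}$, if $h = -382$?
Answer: $\sqrt{444501 + 398 i \sqrt{733}} \approx 666.76 + 8.08 i$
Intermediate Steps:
$F{\left(A,O \right)} = A \sqrt{-351 + O}$ ($F{\left(A,O \right)} = \sqrt{-351 + O} A = A \sqrt{-351 + O}$)
$\sqrt{444501 + F{\left(398,h \right)}} = \sqrt{444501 + 398 \sqrt{-351 - 382}} = \sqrt{444501 + 398 \sqrt{-733}} = \sqrt{444501 + 398 i \sqrt{733}}$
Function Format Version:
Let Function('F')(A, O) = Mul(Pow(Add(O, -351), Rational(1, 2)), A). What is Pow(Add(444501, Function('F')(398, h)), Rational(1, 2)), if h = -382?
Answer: Pow(Add(444501, Mul(398, I, Pow(733, Rational(1, 2)))), Rational(1, 2)) ≈ Add(666.76, Mul(8.080, I))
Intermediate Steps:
Function('F')(A, O) = Mul(A, Pow(Add(-351, O), Rational(1, 2))) (Function('F')(A, O) = Mul(Pow(Add(-351, O), Rational(1, 2)), A) = Mul(A, Pow(Add(-351, O), Rational(1, 2))))
Pow(Add(444501, Function('F')(398, h)), Rational(1, 2)) = Pow(Add(444501, Mul(398, Pow(Add(-351, -382), Rational(1, 2)))), Rational(1, 2)) = Pow(Add(444501, Mul(398, Pow(-733, Rational(1, 2)))), Rational(1, 2)) = Pow(Add(444501, Mul(398, Mul(I, Pow(733, Rational(1, 2))))), Rational(1, 2)) = Pow(Add(444501, Mul(398, I, Pow(733, Rational(1, 2)))), Rational(1, 2))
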